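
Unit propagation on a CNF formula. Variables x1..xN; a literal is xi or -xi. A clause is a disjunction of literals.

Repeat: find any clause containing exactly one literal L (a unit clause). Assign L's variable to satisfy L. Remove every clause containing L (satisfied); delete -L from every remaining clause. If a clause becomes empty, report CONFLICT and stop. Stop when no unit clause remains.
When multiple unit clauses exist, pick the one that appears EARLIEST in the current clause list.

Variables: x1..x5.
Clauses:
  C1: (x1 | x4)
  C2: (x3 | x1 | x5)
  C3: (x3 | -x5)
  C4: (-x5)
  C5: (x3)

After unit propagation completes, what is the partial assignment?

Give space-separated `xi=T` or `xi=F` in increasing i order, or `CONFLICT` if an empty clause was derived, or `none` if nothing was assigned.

Answer: x3=T x5=F

Derivation:
unit clause [-5] forces x5=F; simplify:
  drop 5 from [3, 1, 5] -> [3, 1]
  satisfied 2 clause(s); 3 remain; assigned so far: [5]
unit clause [3] forces x3=T; simplify:
  satisfied 2 clause(s); 1 remain; assigned so far: [3, 5]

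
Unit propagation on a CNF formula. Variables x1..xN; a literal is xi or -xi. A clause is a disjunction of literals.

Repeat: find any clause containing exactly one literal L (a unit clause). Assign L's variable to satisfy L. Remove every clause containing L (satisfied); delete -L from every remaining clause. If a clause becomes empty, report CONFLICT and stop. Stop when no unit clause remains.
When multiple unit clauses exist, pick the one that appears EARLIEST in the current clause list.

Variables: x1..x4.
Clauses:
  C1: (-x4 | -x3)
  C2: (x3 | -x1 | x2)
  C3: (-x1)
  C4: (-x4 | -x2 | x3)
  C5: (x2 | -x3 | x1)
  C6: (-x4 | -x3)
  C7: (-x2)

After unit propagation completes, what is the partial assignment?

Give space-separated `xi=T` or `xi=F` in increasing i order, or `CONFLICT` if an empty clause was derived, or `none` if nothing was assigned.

Answer: x1=F x2=F x3=F

Derivation:
unit clause [-1] forces x1=F; simplify:
  drop 1 from [2, -3, 1] -> [2, -3]
  satisfied 2 clause(s); 5 remain; assigned so far: [1]
unit clause [-2] forces x2=F; simplify:
  drop 2 from [2, -3] -> [-3]
  satisfied 2 clause(s); 3 remain; assigned so far: [1, 2]
unit clause [-3] forces x3=F; simplify:
  satisfied 3 clause(s); 0 remain; assigned so far: [1, 2, 3]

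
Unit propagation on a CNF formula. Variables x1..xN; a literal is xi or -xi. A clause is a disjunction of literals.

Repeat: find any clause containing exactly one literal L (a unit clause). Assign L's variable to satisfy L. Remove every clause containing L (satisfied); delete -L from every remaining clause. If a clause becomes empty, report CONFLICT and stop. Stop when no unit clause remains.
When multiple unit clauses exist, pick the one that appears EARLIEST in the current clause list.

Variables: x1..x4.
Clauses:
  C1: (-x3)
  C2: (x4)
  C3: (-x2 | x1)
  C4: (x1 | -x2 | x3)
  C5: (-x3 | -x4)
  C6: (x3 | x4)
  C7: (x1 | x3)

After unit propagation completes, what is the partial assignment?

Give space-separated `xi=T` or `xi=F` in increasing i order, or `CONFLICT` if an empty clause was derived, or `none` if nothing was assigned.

Answer: x1=T x3=F x4=T

Derivation:
unit clause [-3] forces x3=F; simplify:
  drop 3 from [1, -2, 3] -> [1, -2]
  drop 3 from [3, 4] -> [4]
  drop 3 from [1, 3] -> [1]
  satisfied 2 clause(s); 5 remain; assigned so far: [3]
unit clause [4] forces x4=T; simplify:
  satisfied 2 clause(s); 3 remain; assigned so far: [3, 4]
unit clause [1] forces x1=T; simplify:
  satisfied 3 clause(s); 0 remain; assigned so far: [1, 3, 4]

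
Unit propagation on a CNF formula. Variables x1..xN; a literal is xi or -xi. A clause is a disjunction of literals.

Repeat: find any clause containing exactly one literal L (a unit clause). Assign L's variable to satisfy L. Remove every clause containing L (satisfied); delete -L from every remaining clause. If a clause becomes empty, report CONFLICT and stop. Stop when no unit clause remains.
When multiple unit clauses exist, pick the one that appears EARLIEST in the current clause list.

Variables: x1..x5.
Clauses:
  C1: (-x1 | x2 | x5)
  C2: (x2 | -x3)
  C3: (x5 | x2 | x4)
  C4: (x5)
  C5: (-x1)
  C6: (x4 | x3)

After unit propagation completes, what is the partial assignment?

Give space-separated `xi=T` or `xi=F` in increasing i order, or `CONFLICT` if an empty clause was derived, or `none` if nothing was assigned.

Answer: x1=F x5=T

Derivation:
unit clause [5] forces x5=T; simplify:
  satisfied 3 clause(s); 3 remain; assigned so far: [5]
unit clause [-1] forces x1=F; simplify:
  satisfied 1 clause(s); 2 remain; assigned so far: [1, 5]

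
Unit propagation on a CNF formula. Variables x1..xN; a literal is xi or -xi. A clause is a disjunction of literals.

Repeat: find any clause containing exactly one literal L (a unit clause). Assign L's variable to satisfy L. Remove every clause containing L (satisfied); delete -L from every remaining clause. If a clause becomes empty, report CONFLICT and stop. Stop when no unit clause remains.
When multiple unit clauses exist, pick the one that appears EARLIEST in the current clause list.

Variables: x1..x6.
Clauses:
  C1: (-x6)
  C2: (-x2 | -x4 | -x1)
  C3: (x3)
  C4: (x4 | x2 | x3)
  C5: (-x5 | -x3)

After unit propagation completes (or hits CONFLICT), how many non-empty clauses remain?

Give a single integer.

Answer: 1

Derivation:
unit clause [-6] forces x6=F; simplify:
  satisfied 1 clause(s); 4 remain; assigned so far: [6]
unit clause [3] forces x3=T; simplify:
  drop -3 from [-5, -3] -> [-5]
  satisfied 2 clause(s); 2 remain; assigned so far: [3, 6]
unit clause [-5] forces x5=F; simplify:
  satisfied 1 clause(s); 1 remain; assigned so far: [3, 5, 6]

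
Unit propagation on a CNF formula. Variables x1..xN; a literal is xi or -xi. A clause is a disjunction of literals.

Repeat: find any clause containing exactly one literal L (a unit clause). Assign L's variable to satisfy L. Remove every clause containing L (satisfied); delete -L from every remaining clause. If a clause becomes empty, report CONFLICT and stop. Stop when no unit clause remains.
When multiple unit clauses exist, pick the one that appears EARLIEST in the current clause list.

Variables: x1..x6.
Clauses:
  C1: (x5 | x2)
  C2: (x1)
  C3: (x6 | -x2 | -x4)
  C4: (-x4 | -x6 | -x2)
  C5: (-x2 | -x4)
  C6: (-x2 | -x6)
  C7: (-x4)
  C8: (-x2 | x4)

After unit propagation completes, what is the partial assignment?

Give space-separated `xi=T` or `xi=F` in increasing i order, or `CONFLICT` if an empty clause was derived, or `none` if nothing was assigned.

unit clause [1] forces x1=T; simplify:
  satisfied 1 clause(s); 7 remain; assigned so far: [1]
unit clause [-4] forces x4=F; simplify:
  drop 4 from [-2, 4] -> [-2]
  satisfied 4 clause(s); 3 remain; assigned so far: [1, 4]
unit clause [-2] forces x2=F; simplify:
  drop 2 from [5, 2] -> [5]
  satisfied 2 clause(s); 1 remain; assigned so far: [1, 2, 4]
unit clause [5] forces x5=T; simplify:
  satisfied 1 clause(s); 0 remain; assigned so far: [1, 2, 4, 5]

Answer: x1=T x2=F x4=F x5=T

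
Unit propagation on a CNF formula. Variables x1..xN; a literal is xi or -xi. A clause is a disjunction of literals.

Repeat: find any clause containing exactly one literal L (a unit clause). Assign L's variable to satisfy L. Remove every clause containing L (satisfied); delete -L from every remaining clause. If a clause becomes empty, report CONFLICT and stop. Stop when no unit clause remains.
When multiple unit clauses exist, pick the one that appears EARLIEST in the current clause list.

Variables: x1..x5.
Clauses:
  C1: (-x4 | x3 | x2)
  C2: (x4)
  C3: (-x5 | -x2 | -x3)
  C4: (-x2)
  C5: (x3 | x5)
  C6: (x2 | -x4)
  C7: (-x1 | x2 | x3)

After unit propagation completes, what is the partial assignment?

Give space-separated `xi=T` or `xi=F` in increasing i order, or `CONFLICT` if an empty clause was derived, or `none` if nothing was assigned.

unit clause [4] forces x4=T; simplify:
  drop -4 from [-4, 3, 2] -> [3, 2]
  drop -4 from [2, -4] -> [2]
  satisfied 1 clause(s); 6 remain; assigned so far: [4]
unit clause [-2] forces x2=F; simplify:
  drop 2 from [3, 2] -> [3]
  drop 2 from [2] -> [] (empty!)
  drop 2 from [-1, 2, 3] -> [-1, 3]
  satisfied 2 clause(s); 4 remain; assigned so far: [2, 4]
CONFLICT (empty clause)

Answer: CONFLICT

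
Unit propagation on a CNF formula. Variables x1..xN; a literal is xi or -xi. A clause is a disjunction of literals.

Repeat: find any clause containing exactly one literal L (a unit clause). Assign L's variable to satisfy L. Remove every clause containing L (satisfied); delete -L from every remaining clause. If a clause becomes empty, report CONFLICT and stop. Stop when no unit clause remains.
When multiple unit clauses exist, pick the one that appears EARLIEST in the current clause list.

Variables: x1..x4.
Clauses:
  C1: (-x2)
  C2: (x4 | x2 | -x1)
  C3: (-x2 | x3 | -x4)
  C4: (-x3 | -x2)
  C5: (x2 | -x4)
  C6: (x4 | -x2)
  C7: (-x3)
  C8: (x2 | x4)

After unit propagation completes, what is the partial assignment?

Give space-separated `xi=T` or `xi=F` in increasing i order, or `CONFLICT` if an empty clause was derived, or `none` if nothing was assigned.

Answer: CONFLICT

Derivation:
unit clause [-2] forces x2=F; simplify:
  drop 2 from [4, 2, -1] -> [4, -1]
  drop 2 from [2, -4] -> [-4]
  drop 2 from [2, 4] -> [4]
  satisfied 4 clause(s); 4 remain; assigned so far: [2]
unit clause [-4] forces x4=F; simplify:
  drop 4 from [4, -1] -> [-1]
  drop 4 from [4] -> [] (empty!)
  satisfied 1 clause(s); 3 remain; assigned so far: [2, 4]
CONFLICT (empty clause)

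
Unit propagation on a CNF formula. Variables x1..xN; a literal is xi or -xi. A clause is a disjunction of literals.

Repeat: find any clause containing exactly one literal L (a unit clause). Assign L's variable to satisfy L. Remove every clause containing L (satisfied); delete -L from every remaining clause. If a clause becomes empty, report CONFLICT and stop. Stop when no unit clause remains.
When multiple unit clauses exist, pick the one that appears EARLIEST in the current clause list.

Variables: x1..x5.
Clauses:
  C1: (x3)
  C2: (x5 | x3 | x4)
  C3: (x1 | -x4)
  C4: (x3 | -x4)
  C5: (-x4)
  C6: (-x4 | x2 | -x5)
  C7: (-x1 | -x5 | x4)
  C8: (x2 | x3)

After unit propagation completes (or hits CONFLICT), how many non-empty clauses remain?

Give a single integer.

Answer: 1

Derivation:
unit clause [3] forces x3=T; simplify:
  satisfied 4 clause(s); 4 remain; assigned so far: [3]
unit clause [-4] forces x4=F; simplify:
  drop 4 from [-1, -5, 4] -> [-1, -5]
  satisfied 3 clause(s); 1 remain; assigned so far: [3, 4]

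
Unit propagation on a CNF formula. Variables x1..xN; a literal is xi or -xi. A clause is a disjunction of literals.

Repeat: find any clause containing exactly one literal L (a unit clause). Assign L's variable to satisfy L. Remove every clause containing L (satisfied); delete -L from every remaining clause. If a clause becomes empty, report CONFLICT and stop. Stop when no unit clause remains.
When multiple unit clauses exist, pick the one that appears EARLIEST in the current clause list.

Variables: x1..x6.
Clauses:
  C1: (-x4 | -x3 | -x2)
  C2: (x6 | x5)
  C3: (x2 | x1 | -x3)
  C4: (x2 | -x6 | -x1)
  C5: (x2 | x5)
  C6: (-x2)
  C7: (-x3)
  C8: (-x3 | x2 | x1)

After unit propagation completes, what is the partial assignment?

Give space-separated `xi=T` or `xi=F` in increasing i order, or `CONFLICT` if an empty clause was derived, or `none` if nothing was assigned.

Answer: x2=F x3=F x5=T

Derivation:
unit clause [-2] forces x2=F; simplify:
  drop 2 from [2, 1, -3] -> [1, -3]
  drop 2 from [2, -6, -1] -> [-6, -1]
  drop 2 from [2, 5] -> [5]
  drop 2 from [-3, 2, 1] -> [-3, 1]
  satisfied 2 clause(s); 6 remain; assigned so far: [2]
unit clause [5] forces x5=T; simplify:
  satisfied 2 clause(s); 4 remain; assigned so far: [2, 5]
unit clause [-3] forces x3=F; simplify:
  satisfied 3 clause(s); 1 remain; assigned so far: [2, 3, 5]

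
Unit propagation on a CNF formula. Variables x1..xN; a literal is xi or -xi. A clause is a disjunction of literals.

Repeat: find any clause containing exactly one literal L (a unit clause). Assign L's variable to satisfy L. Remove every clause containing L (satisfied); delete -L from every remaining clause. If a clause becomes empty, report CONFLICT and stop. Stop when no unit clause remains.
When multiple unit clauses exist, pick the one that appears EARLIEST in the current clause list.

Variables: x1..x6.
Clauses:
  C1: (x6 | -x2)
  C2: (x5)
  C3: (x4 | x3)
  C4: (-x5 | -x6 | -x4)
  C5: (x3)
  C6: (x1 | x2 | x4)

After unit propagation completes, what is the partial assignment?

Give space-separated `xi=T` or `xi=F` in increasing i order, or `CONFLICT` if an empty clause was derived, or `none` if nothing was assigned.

Answer: x3=T x5=T

Derivation:
unit clause [5] forces x5=T; simplify:
  drop -5 from [-5, -6, -4] -> [-6, -4]
  satisfied 1 clause(s); 5 remain; assigned so far: [5]
unit clause [3] forces x3=T; simplify:
  satisfied 2 clause(s); 3 remain; assigned so far: [3, 5]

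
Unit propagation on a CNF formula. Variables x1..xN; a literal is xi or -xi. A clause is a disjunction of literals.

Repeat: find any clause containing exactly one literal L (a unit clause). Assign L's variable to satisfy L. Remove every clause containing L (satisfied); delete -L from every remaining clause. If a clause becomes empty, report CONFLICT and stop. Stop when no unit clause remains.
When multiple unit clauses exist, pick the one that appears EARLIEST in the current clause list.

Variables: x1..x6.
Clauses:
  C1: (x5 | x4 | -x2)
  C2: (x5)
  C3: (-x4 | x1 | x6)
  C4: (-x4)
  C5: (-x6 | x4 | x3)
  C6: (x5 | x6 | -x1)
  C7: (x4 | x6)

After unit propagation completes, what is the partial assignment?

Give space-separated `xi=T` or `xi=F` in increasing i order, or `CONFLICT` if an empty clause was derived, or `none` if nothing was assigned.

Answer: x3=T x4=F x5=T x6=T

Derivation:
unit clause [5] forces x5=T; simplify:
  satisfied 3 clause(s); 4 remain; assigned so far: [5]
unit clause [-4] forces x4=F; simplify:
  drop 4 from [-6, 4, 3] -> [-6, 3]
  drop 4 from [4, 6] -> [6]
  satisfied 2 clause(s); 2 remain; assigned so far: [4, 5]
unit clause [6] forces x6=T; simplify:
  drop -6 from [-6, 3] -> [3]
  satisfied 1 clause(s); 1 remain; assigned so far: [4, 5, 6]
unit clause [3] forces x3=T; simplify:
  satisfied 1 clause(s); 0 remain; assigned so far: [3, 4, 5, 6]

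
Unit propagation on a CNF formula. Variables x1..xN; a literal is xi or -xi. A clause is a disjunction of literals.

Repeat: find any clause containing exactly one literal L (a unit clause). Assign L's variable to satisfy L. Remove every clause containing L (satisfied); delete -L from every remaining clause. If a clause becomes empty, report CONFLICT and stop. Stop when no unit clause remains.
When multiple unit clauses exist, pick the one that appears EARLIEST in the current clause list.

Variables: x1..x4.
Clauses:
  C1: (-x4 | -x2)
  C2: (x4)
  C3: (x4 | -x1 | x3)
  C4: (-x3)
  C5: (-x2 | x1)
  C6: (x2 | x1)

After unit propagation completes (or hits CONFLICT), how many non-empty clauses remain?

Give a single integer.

unit clause [4] forces x4=T; simplify:
  drop -4 from [-4, -2] -> [-2]
  satisfied 2 clause(s); 4 remain; assigned so far: [4]
unit clause [-2] forces x2=F; simplify:
  drop 2 from [2, 1] -> [1]
  satisfied 2 clause(s); 2 remain; assigned so far: [2, 4]
unit clause [-3] forces x3=F; simplify:
  satisfied 1 clause(s); 1 remain; assigned so far: [2, 3, 4]
unit clause [1] forces x1=T; simplify:
  satisfied 1 clause(s); 0 remain; assigned so far: [1, 2, 3, 4]

Answer: 0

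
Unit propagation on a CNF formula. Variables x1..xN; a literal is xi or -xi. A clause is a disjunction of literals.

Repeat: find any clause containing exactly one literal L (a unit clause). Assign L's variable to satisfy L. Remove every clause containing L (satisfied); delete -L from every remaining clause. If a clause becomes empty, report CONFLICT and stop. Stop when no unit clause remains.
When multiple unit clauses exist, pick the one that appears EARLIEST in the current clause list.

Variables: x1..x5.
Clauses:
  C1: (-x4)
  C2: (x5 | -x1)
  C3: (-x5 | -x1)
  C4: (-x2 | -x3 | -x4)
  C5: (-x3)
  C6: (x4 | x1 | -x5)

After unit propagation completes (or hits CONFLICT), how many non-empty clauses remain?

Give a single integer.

Answer: 3

Derivation:
unit clause [-4] forces x4=F; simplify:
  drop 4 from [4, 1, -5] -> [1, -5]
  satisfied 2 clause(s); 4 remain; assigned so far: [4]
unit clause [-3] forces x3=F; simplify:
  satisfied 1 clause(s); 3 remain; assigned so far: [3, 4]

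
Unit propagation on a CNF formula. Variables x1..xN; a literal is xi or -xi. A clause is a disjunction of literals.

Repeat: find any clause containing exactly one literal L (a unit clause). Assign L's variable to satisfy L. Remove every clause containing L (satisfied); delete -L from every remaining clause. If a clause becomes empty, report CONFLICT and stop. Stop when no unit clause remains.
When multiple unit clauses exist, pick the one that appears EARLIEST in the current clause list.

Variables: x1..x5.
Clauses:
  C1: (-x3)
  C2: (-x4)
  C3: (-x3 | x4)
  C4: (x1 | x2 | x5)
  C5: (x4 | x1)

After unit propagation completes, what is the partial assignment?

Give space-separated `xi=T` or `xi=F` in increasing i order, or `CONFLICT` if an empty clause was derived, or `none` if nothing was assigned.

unit clause [-3] forces x3=F; simplify:
  satisfied 2 clause(s); 3 remain; assigned so far: [3]
unit clause [-4] forces x4=F; simplify:
  drop 4 from [4, 1] -> [1]
  satisfied 1 clause(s); 2 remain; assigned so far: [3, 4]
unit clause [1] forces x1=T; simplify:
  satisfied 2 clause(s); 0 remain; assigned so far: [1, 3, 4]

Answer: x1=T x3=F x4=F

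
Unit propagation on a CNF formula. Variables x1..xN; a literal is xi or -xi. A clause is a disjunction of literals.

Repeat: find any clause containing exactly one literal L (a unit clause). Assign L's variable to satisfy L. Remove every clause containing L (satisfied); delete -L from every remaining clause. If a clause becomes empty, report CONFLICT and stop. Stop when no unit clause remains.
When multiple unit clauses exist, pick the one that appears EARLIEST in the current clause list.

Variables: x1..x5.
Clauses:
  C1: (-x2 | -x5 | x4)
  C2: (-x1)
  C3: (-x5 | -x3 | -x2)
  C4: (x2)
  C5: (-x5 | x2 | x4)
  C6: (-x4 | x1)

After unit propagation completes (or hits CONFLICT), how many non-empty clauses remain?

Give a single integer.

Answer: 0

Derivation:
unit clause [-1] forces x1=F; simplify:
  drop 1 from [-4, 1] -> [-4]
  satisfied 1 clause(s); 5 remain; assigned so far: [1]
unit clause [2] forces x2=T; simplify:
  drop -2 from [-2, -5, 4] -> [-5, 4]
  drop -2 from [-5, -3, -2] -> [-5, -3]
  satisfied 2 clause(s); 3 remain; assigned so far: [1, 2]
unit clause [-4] forces x4=F; simplify:
  drop 4 from [-5, 4] -> [-5]
  satisfied 1 clause(s); 2 remain; assigned so far: [1, 2, 4]
unit clause [-5] forces x5=F; simplify:
  satisfied 2 clause(s); 0 remain; assigned so far: [1, 2, 4, 5]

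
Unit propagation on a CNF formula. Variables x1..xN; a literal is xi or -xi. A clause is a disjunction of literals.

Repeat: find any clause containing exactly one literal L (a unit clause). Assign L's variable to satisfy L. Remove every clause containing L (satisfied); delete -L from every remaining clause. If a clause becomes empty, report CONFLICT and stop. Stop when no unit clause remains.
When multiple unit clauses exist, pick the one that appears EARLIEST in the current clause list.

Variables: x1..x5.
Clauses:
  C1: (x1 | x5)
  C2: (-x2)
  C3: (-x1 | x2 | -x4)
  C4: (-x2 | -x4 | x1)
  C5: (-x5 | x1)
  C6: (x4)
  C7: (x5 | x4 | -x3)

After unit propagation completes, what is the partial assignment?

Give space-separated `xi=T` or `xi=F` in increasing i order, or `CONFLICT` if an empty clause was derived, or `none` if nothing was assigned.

Answer: CONFLICT

Derivation:
unit clause [-2] forces x2=F; simplify:
  drop 2 from [-1, 2, -4] -> [-1, -4]
  satisfied 2 clause(s); 5 remain; assigned so far: [2]
unit clause [4] forces x4=T; simplify:
  drop -4 from [-1, -4] -> [-1]
  satisfied 2 clause(s); 3 remain; assigned so far: [2, 4]
unit clause [-1] forces x1=F; simplify:
  drop 1 from [1, 5] -> [5]
  drop 1 from [-5, 1] -> [-5]
  satisfied 1 clause(s); 2 remain; assigned so far: [1, 2, 4]
unit clause [5] forces x5=T; simplify:
  drop -5 from [-5] -> [] (empty!)
  satisfied 1 clause(s); 1 remain; assigned so far: [1, 2, 4, 5]
CONFLICT (empty clause)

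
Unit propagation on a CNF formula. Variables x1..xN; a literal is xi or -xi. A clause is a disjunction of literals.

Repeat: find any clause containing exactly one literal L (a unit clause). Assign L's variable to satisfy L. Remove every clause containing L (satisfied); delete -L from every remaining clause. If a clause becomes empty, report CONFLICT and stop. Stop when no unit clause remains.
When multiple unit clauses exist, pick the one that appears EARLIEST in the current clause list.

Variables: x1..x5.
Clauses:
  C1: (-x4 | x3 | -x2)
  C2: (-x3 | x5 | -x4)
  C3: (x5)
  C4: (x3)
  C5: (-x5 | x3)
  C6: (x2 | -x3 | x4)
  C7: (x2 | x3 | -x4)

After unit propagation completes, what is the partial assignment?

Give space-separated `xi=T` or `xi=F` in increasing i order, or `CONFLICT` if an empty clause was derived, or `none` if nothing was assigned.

unit clause [5] forces x5=T; simplify:
  drop -5 from [-5, 3] -> [3]
  satisfied 2 clause(s); 5 remain; assigned so far: [5]
unit clause [3] forces x3=T; simplify:
  drop -3 from [2, -3, 4] -> [2, 4]
  satisfied 4 clause(s); 1 remain; assigned so far: [3, 5]

Answer: x3=T x5=T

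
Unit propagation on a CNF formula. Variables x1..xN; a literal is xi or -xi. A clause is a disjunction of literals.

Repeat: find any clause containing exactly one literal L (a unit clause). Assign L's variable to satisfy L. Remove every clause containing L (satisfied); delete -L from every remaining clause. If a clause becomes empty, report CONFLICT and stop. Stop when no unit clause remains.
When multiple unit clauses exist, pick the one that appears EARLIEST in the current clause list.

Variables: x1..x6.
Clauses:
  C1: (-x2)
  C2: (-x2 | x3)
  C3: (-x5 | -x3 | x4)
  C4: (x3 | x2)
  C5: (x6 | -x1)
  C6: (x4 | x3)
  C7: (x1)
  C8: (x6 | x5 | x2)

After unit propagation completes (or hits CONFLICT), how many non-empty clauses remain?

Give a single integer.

unit clause [-2] forces x2=F; simplify:
  drop 2 from [3, 2] -> [3]
  drop 2 from [6, 5, 2] -> [6, 5]
  satisfied 2 clause(s); 6 remain; assigned so far: [2]
unit clause [3] forces x3=T; simplify:
  drop -3 from [-5, -3, 4] -> [-5, 4]
  satisfied 2 clause(s); 4 remain; assigned so far: [2, 3]
unit clause [1] forces x1=T; simplify:
  drop -1 from [6, -1] -> [6]
  satisfied 1 clause(s); 3 remain; assigned so far: [1, 2, 3]
unit clause [6] forces x6=T; simplify:
  satisfied 2 clause(s); 1 remain; assigned so far: [1, 2, 3, 6]

Answer: 1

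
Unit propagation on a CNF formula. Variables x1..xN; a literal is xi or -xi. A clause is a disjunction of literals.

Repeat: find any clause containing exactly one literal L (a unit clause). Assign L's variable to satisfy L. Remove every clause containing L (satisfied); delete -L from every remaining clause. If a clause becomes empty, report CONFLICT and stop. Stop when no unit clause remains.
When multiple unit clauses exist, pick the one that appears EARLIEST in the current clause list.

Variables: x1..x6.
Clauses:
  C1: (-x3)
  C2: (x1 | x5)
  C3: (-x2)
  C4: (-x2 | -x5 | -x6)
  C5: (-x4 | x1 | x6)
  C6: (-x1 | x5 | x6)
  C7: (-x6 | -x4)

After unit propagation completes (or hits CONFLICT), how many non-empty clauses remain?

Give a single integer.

unit clause [-3] forces x3=F; simplify:
  satisfied 1 clause(s); 6 remain; assigned so far: [3]
unit clause [-2] forces x2=F; simplify:
  satisfied 2 clause(s); 4 remain; assigned so far: [2, 3]

Answer: 4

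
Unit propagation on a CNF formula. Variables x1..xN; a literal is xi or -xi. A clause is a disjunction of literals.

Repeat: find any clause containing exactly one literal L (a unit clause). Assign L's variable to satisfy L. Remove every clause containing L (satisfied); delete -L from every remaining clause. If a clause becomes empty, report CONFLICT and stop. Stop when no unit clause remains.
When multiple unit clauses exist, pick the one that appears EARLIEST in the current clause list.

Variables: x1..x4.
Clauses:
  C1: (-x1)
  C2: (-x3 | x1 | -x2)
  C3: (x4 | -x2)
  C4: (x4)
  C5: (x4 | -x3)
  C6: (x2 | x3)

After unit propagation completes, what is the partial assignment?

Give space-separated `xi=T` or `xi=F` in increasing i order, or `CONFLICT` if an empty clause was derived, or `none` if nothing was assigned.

unit clause [-1] forces x1=F; simplify:
  drop 1 from [-3, 1, -2] -> [-3, -2]
  satisfied 1 clause(s); 5 remain; assigned so far: [1]
unit clause [4] forces x4=T; simplify:
  satisfied 3 clause(s); 2 remain; assigned so far: [1, 4]

Answer: x1=F x4=T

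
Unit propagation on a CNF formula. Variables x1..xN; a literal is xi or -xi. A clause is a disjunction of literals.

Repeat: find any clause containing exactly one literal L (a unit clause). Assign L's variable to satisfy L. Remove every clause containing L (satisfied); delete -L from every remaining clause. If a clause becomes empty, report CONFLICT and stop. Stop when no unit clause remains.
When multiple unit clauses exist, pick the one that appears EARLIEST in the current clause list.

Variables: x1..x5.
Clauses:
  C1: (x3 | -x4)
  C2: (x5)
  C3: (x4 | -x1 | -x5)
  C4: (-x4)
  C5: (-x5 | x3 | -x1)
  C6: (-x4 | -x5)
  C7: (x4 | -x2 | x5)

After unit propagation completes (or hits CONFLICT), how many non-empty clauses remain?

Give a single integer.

unit clause [5] forces x5=T; simplify:
  drop -5 from [4, -1, -5] -> [4, -1]
  drop -5 from [-5, 3, -1] -> [3, -1]
  drop -5 from [-4, -5] -> [-4]
  satisfied 2 clause(s); 5 remain; assigned so far: [5]
unit clause [-4] forces x4=F; simplify:
  drop 4 from [4, -1] -> [-1]
  satisfied 3 clause(s); 2 remain; assigned so far: [4, 5]
unit clause [-1] forces x1=F; simplify:
  satisfied 2 clause(s); 0 remain; assigned so far: [1, 4, 5]

Answer: 0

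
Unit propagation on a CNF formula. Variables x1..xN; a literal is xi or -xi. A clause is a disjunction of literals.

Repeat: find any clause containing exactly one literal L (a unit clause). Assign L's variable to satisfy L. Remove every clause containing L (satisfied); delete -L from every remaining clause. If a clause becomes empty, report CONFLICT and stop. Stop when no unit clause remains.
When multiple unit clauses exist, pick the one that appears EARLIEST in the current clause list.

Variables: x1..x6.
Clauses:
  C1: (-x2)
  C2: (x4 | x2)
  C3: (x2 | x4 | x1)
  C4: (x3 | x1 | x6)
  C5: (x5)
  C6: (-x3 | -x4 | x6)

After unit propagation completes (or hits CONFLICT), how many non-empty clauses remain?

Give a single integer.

unit clause [-2] forces x2=F; simplify:
  drop 2 from [4, 2] -> [4]
  drop 2 from [2, 4, 1] -> [4, 1]
  satisfied 1 clause(s); 5 remain; assigned so far: [2]
unit clause [4] forces x4=T; simplify:
  drop -4 from [-3, -4, 6] -> [-3, 6]
  satisfied 2 clause(s); 3 remain; assigned so far: [2, 4]
unit clause [5] forces x5=T; simplify:
  satisfied 1 clause(s); 2 remain; assigned so far: [2, 4, 5]

Answer: 2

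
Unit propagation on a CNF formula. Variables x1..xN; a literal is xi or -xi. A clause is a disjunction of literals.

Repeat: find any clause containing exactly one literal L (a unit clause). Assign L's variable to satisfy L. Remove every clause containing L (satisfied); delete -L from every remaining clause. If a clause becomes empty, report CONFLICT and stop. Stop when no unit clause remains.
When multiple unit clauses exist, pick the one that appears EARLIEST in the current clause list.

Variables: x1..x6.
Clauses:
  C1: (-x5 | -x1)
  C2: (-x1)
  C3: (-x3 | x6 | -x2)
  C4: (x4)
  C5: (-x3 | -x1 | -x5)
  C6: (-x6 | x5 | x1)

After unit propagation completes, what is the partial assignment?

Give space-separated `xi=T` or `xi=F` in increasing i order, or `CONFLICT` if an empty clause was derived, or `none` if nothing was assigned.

Answer: x1=F x4=T

Derivation:
unit clause [-1] forces x1=F; simplify:
  drop 1 from [-6, 5, 1] -> [-6, 5]
  satisfied 3 clause(s); 3 remain; assigned so far: [1]
unit clause [4] forces x4=T; simplify:
  satisfied 1 clause(s); 2 remain; assigned so far: [1, 4]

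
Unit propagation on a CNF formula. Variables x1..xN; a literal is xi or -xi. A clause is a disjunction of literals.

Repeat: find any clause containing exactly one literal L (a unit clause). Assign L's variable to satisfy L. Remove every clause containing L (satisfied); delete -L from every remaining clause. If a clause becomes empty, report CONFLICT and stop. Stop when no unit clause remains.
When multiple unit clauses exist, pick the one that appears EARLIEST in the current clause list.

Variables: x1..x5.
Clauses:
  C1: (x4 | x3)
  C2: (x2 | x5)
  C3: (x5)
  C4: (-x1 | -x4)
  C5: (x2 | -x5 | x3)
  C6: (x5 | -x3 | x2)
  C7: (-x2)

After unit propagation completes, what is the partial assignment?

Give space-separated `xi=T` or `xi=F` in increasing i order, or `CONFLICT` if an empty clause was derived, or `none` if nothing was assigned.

unit clause [5] forces x5=T; simplify:
  drop -5 from [2, -5, 3] -> [2, 3]
  satisfied 3 clause(s); 4 remain; assigned so far: [5]
unit clause [-2] forces x2=F; simplify:
  drop 2 from [2, 3] -> [3]
  satisfied 1 clause(s); 3 remain; assigned so far: [2, 5]
unit clause [3] forces x3=T; simplify:
  satisfied 2 clause(s); 1 remain; assigned so far: [2, 3, 5]

Answer: x2=F x3=T x5=T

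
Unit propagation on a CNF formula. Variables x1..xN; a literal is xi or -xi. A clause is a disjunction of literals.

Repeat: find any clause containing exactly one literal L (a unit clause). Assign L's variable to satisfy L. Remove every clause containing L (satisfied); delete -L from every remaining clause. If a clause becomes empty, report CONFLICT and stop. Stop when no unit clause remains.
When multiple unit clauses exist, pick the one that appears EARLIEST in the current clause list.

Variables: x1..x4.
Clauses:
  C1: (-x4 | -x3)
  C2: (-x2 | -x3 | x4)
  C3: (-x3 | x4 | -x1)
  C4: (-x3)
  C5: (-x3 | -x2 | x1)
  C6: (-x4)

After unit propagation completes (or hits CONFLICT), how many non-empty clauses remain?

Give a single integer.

Answer: 0

Derivation:
unit clause [-3] forces x3=F; simplify:
  satisfied 5 clause(s); 1 remain; assigned so far: [3]
unit clause [-4] forces x4=F; simplify:
  satisfied 1 clause(s); 0 remain; assigned so far: [3, 4]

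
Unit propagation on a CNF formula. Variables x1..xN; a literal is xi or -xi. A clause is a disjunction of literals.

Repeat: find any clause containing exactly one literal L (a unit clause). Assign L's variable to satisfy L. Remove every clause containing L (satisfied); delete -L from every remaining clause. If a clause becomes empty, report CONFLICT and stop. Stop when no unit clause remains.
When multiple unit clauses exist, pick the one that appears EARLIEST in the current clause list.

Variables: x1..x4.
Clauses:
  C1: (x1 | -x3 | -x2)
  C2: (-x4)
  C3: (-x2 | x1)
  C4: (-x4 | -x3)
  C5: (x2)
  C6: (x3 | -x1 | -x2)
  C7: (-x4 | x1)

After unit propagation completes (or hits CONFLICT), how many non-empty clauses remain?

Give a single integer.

unit clause [-4] forces x4=F; simplify:
  satisfied 3 clause(s); 4 remain; assigned so far: [4]
unit clause [2] forces x2=T; simplify:
  drop -2 from [1, -3, -2] -> [1, -3]
  drop -2 from [-2, 1] -> [1]
  drop -2 from [3, -1, -2] -> [3, -1]
  satisfied 1 clause(s); 3 remain; assigned so far: [2, 4]
unit clause [1] forces x1=T; simplify:
  drop -1 from [3, -1] -> [3]
  satisfied 2 clause(s); 1 remain; assigned so far: [1, 2, 4]
unit clause [3] forces x3=T; simplify:
  satisfied 1 clause(s); 0 remain; assigned so far: [1, 2, 3, 4]

Answer: 0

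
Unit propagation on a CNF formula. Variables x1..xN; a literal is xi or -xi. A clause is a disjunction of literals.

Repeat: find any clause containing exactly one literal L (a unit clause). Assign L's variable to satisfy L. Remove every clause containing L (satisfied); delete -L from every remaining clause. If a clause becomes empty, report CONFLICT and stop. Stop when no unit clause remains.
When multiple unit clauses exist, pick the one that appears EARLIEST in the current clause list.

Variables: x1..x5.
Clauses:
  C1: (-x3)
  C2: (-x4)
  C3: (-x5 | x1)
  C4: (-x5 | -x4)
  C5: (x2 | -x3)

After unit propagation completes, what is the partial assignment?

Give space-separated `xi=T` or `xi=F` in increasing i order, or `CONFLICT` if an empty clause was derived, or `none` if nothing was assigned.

unit clause [-3] forces x3=F; simplify:
  satisfied 2 clause(s); 3 remain; assigned so far: [3]
unit clause [-4] forces x4=F; simplify:
  satisfied 2 clause(s); 1 remain; assigned so far: [3, 4]

Answer: x3=F x4=F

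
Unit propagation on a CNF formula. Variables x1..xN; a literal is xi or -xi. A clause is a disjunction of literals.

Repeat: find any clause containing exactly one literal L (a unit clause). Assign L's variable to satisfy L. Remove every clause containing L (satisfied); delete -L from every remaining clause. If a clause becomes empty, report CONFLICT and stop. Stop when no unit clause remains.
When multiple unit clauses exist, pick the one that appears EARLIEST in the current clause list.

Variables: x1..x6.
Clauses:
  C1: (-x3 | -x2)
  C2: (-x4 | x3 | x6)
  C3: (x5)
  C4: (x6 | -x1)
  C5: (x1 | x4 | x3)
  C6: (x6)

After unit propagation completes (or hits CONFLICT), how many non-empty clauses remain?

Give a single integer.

unit clause [5] forces x5=T; simplify:
  satisfied 1 clause(s); 5 remain; assigned so far: [5]
unit clause [6] forces x6=T; simplify:
  satisfied 3 clause(s); 2 remain; assigned so far: [5, 6]

Answer: 2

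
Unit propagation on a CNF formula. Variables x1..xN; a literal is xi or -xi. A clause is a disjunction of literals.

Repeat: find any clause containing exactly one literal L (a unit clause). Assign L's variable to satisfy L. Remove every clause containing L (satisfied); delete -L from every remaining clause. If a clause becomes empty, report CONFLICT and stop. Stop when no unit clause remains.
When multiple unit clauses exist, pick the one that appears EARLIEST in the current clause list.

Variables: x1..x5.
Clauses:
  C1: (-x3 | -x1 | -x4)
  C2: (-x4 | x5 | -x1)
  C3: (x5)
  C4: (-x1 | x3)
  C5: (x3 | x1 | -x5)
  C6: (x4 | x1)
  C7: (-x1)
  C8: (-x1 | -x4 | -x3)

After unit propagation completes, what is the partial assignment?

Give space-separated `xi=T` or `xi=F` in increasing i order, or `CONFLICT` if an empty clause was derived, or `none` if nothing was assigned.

Answer: x1=F x3=T x4=T x5=T

Derivation:
unit clause [5] forces x5=T; simplify:
  drop -5 from [3, 1, -5] -> [3, 1]
  satisfied 2 clause(s); 6 remain; assigned so far: [5]
unit clause [-1] forces x1=F; simplify:
  drop 1 from [3, 1] -> [3]
  drop 1 from [4, 1] -> [4]
  satisfied 4 clause(s); 2 remain; assigned so far: [1, 5]
unit clause [3] forces x3=T; simplify:
  satisfied 1 clause(s); 1 remain; assigned so far: [1, 3, 5]
unit clause [4] forces x4=T; simplify:
  satisfied 1 clause(s); 0 remain; assigned so far: [1, 3, 4, 5]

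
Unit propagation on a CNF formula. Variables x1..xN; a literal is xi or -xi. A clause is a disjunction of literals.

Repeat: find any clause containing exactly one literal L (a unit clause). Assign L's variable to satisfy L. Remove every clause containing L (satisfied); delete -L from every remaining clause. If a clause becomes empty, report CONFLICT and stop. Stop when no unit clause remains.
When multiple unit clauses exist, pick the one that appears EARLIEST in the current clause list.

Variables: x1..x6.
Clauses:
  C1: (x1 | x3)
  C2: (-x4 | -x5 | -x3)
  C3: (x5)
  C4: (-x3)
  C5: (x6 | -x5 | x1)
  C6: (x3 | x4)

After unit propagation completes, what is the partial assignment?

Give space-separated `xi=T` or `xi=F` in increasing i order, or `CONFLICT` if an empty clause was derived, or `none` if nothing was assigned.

unit clause [5] forces x5=T; simplify:
  drop -5 from [-4, -5, -3] -> [-4, -3]
  drop -5 from [6, -5, 1] -> [6, 1]
  satisfied 1 clause(s); 5 remain; assigned so far: [5]
unit clause [-3] forces x3=F; simplify:
  drop 3 from [1, 3] -> [1]
  drop 3 from [3, 4] -> [4]
  satisfied 2 clause(s); 3 remain; assigned so far: [3, 5]
unit clause [1] forces x1=T; simplify:
  satisfied 2 clause(s); 1 remain; assigned so far: [1, 3, 5]
unit clause [4] forces x4=T; simplify:
  satisfied 1 clause(s); 0 remain; assigned so far: [1, 3, 4, 5]

Answer: x1=T x3=F x4=T x5=T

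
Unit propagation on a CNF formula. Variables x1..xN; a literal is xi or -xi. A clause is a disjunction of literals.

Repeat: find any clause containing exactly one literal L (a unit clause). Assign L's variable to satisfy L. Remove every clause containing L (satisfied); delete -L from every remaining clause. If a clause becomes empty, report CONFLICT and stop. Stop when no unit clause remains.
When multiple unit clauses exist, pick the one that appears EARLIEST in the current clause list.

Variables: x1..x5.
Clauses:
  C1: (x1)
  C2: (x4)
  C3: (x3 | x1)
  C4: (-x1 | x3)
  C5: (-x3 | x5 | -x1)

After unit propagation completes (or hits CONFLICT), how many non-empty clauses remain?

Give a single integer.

unit clause [1] forces x1=T; simplify:
  drop -1 from [-1, 3] -> [3]
  drop -1 from [-3, 5, -1] -> [-3, 5]
  satisfied 2 clause(s); 3 remain; assigned so far: [1]
unit clause [4] forces x4=T; simplify:
  satisfied 1 clause(s); 2 remain; assigned so far: [1, 4]
unit clause [3] forces x3=T; simplify:
  drop -3 from [-3, 5] -> [5]
  satisfied 1 clause(s); 1 remain; assigned so far: [1, 3, 4]
unit clause [5] forces x5=T; simplify:
  satisfied 1 clause(s); 0 remain; assigned so far: [1, 3, 4, 5]

Answer: 0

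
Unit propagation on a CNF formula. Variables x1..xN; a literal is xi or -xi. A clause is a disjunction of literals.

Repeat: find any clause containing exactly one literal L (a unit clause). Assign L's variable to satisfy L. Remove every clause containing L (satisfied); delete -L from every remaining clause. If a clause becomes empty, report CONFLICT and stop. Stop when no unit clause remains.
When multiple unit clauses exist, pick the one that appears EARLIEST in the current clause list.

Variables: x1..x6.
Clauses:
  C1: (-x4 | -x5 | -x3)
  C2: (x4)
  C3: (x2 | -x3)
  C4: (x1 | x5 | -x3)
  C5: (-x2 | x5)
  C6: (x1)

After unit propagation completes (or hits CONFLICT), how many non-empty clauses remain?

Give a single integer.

unit clause [4] forces x4=T; simplify:
  drop -4 from [-4, -5, -3] -> [-5, -3]
  satisfied 1 clause(s); 5 remain; assigned so far: [4]
unit clause [1] forces x1=T; simplify:
  satisfied 2 clause(s); 3 remain; assigned so far: [1, 4]

Answer: 3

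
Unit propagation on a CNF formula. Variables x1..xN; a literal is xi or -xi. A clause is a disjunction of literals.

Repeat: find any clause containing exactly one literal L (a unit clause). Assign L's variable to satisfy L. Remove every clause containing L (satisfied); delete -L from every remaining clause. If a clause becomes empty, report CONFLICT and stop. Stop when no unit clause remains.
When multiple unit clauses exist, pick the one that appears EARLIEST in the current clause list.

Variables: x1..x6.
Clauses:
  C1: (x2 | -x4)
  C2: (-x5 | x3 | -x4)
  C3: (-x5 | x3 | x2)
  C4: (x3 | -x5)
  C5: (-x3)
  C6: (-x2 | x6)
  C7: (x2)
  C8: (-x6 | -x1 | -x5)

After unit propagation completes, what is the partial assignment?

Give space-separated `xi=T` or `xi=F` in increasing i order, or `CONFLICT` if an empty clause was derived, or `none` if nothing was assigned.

Answer: x2=T x3=F x5=F x6=T

Derivation:
unit clause [-3] forces x3=F; simplify:
  drop 3 from [-5, 3, -4] -> [-5, -4]
  drop 3 from [-5, 3, 2] -> [-5, 2]
  drop 3 from [3, -5] -> [-5]
  satisfied 1 clause(s); 7 remain; assigned so far: [3]
unit clause [-5] forces x5=F; simplify:
  satisfied 4 clause(s); 3 remain; assigned so far: [3, 5]
unit clause [2] forces x2=T; simplify:
  drop -2 from [-2, 6] -> [6]
  satisfied 2 clause(s); 1 remain; assigned so far: [2, 3, 5]
unit clause [6] forces x6=T; simplify:
  satisfied 1 clause(s); 0 remain; assigned so far: [2, 3, 5, 6]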